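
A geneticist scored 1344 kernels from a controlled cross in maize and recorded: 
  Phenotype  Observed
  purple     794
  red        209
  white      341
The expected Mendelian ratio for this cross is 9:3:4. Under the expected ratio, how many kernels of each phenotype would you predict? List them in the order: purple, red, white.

756, 252, 336

The 9:3:4 ratio has 16 parts, so with N = 1344 the expected counts are:
  purple: 1344 × 9/16 = 756
  red: 1344 × 3/16 = 252
  white: 1344 × 4/16 = 336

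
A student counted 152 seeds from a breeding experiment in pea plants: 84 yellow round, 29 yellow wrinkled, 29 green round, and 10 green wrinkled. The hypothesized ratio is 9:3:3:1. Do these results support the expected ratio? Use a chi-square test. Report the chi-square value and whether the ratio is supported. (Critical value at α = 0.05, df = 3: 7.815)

Expected counts for N = 152 under a 9:3:3:1 ratio (total parts = 16):
  yellow round: 152 × 9/16 = 85.5
  yellow wrinkled: 152 × 3/16 = 28.5
  green round: 152 × 3/16 = 28.5
  green wrinkled: 152 × 1/16 = 9.5
χ² = Σ (O − E)² / E
  yellow round: (84 − 85.5)² / 85.5 = 0.0263
  yellow wrinkled: (29 − 28.5)² / 28.5 = 0.0088
  green round: (29 − 28.5)² / 28.5 = 0.0088
  green wrinkled: (10 − 9.5)² / 9.5 = 0.0263
χ² = 0.0263 + 0.0088 + 0.0088 + 0.0263 = 0.0702 ≈ 0.070
Degrees of freedom = 4 − 1 = 3; critical value at α = 0.05 is 7.815.
Since 0.070 < 7.815, we fail to reject the null hypothesis — the data are consistent with the 9:3:3:1 ratio.

0.070; consistent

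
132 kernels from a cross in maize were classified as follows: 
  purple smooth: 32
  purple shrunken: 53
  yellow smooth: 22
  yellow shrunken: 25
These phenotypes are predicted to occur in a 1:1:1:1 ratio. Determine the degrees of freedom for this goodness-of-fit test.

3

A goodness-of-fit test with 4 phenotype classes has df = 4 − 1 = 3.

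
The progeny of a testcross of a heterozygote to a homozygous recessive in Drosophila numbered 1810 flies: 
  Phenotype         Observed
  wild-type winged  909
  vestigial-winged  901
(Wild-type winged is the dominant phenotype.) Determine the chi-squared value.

A testcross of a heterozygote (Aa × aa) gives a 1:1 phenotypic ratio.
Total ratio parts = 2. Expected numbers out of 1810:
  wild-type winged: 1810 × 1/2 = 905
  vestigial-winged: 1810 × 1/2 = 905
χ² = Σ (O − E)² / E
  wild-type winged: (909 − 905)² / 905 = 0.0177
  vestigial-winged: (901 − 905)² / 905 = 0.0177
χ² = 0.0177 + 0.0177 = 0.0354 ≈ 0.035

0.035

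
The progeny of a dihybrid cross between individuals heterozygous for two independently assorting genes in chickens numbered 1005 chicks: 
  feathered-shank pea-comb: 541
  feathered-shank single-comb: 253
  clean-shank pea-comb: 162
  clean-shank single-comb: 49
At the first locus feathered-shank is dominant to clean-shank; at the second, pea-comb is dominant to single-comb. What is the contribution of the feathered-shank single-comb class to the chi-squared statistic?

A dihybrid F₂ with independent assortment and complete dominance at both loci gives a 9:3:3:1 phenotypic ratio.
The 9:3:3:1 ratio has 16 parts, so with N = 1005 the expected counts are:
  feathered-shank pea-comb: 1005 × 9/16 = 565.3125
  feathered-shank single-comb: 1005 × 3/16 = 188.4375
  clean-shank pea-comb: 1005 × 3/16 = 188.4375
  clean-shank single-comb: 1005 × 1/16 = 62.8125
Contribution of feathered-shank single-comb: (253 − 188.4375)² / 188.4375 = 22.1204

22.120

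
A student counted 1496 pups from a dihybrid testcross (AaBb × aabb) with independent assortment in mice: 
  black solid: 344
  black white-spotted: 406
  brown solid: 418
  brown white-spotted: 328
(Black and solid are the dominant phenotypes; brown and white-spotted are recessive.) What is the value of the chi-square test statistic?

15.979

A dihybrid testcross with independent assortment gives a 1:1:1:1 ratio.
Expected counts for N = 1496 under a 1:1:1:1 ratio (total parts = 4):
  black solid: 1496 × 1/4 = 374
  black white-spotted: 1496 × 1/4 = 374
  brown solid: 1496 × 1/4 = 374
  brown white-spotted: 1496 × 1/4 = 374
χ² = Σ (O − E)² / E
  black solid: (344 − 374)² / 374 = 2.4064
  black white-spotted: (406 − 374)² / 374 = 2.7380
  brown solid: (418 − 374)² / 374 = 5.1765
  brown white-spotted: (328 − 374)² / 374 = 5.6578
χ² = 2.4064 + 2.7380 + 5.1765 + 5.6578 = 15.9787 ≈ 15.979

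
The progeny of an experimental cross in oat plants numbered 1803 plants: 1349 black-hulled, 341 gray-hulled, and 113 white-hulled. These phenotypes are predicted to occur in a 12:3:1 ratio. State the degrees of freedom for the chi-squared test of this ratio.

A goodness-of-fit test with 3 phenotype classes has df = 3 − 1 = 2.

2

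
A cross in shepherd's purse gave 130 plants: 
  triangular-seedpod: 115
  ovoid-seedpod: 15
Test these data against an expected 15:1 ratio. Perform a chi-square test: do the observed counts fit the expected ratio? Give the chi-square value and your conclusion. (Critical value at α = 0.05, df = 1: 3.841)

6.205; not consistent

Total ratio parts = 16. Expected numbers out of 130:
  triangular-seedpod: 130 × 15/16 = 121.875
  ovoid-seedpod: 130 × 1/16 = 8.125
χ² = Σ (O − E)² / E
  triangular-seedpod: (115 − 121.875)² / 121.875 = 0.3878
  ovoid-seedpod: (15 − 8.125)² / 8.125 = 5.8173
χ² = 0.3878 + 5.8173 = 6.2051 ≈ 6.205
Degrees of freedom = 2 − 1 = 1; critical value at α = 0.05 is 3.841.
Since 6.205 > 3.841, we reject the null hypothesis — the data do not fit the 15:1 ratio.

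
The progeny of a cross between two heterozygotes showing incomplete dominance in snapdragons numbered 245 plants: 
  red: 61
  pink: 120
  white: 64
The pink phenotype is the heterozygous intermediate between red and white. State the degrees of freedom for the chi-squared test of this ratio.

2

With incomplete dominance, a heterozygote × heterozygote cross gives a 1:2:1 phenotypic ratio.
A goodness-of-fit test with 3 phenotype classes has df = 3 − 1 = 2.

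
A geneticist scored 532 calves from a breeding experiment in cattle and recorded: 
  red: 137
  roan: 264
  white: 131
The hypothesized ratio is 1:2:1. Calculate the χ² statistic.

Total ratio parts = 4. Expected numbers out of 532:
  red: 532 × 1/4 = 133
  roan: 532 × 2/4 = 266
  white: 532 × 1/4 = 133
χ² = Σ (O − E)² / E
  red: (137 − 133)² / 133 = 0.1203
  roan: (264 − 266)² / 266 = 0.0150
  white: (131 − 133)² / 133 = 0.0301
χ² = 0.1203 + 0.0150 + 0.0301 = 0.1654 ≈ 0.165

0.165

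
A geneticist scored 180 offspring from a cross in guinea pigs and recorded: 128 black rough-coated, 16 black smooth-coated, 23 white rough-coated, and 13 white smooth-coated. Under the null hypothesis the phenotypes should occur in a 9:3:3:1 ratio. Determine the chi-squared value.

The 9:3:3:1 ratio has 16 parts, so with N = 180 the expected counts are:
  black rough-coated: 180 × 9/16 = 101.25
  black smooth-coated: 180 × 3/16 = 33.75
  white rough-coated: 180 × 3/16 = 33.75
  white smooth-coated: 180 × 1/16 = 11.25
χ² = Σ (O − E)² / E
  black rough-coated: (128 − 101.25)² / 101.25 = 7.0673
  black smooth-coated: (16 − 33.75)² / 33.75 = 9.3352
  white rough-coated: (23 − 33.75)² / 33.75 = 3.4241
  white smooth-coated: (13 − 11.25)² / 11.25 = 0.2722
χ² = 7.0673 + 9.3352 + 3.4241 + 0.2722 = 20.0988 ≈ 20.099

20.099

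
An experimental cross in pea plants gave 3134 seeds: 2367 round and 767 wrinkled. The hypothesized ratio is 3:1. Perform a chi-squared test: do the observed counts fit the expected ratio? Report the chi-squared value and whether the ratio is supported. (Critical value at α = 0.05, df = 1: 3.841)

0.463; consistent

Expected counts for N = 3134 under a 3:1 ratio (total parts = 4):
  round: 3134 × 3/4 = 2350.5
  wrinkled: 3134 × 1/4 = 783.5
χ² = Σ (O − E)² / E
  round: (2367 − 2350.5)² / 2350.5 = 0.1158
  wrinkled: (767 − 783.5)² / 783.5 = 0.3475
χ² = 0.1158 + 0.3475 = 0.4633 ≈ 0.463
Degrees of freedom = 2 − 1 = 1; critical value at α = 0.05 is 3.841.
Since 0.463 < 3.841, we fail to reject the null hypothesis — the data are consistent with the 3:1 ratio.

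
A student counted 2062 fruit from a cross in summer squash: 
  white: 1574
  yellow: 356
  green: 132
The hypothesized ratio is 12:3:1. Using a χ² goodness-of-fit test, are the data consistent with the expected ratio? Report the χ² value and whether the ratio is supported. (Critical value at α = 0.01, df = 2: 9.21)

Expected counts for N = 2062 under a 12:3:1 ratio (total parts = 16):
  white: 2062 × 12/16 = 1546.5
  yellow: 2062 × 3/16 = 386.625
  green: 2062 × 1/16 = 128.875
χ² = Σ (O − E)² / E
  white: (1574 − 1546.5)² / 1546.5 = 0.4890
  yellow: (356 − 386.625)² / 386.625 = 2.4258
  green: (132 − 128.875)² / 128.875 = 0.0758
χ² = 0.4890 + 2.4258 + 0.0758 = 2.9906 ≈ 2.991
Degrees of freedom = 3 − 1 = 2; critical value at α = 0.01 is 9.21.
Since 2.991 < 9.21, we fail to reject the null hypothesis — the data are consistent with the 12:3:1 ratio.

2.991; consistent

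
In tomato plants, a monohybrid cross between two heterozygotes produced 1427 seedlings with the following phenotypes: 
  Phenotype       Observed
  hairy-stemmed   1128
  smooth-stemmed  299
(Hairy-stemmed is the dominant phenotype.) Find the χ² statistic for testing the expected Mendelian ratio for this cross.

12.465

For a monohybrid cross between heterozygotes with complete dominance, the expected phenotypic ratio is 3:1.
Under the 3:1 hypothesis (Σ ratio = 4, N = 1427):
  hairy-stemmed: 1427 × 3/4 = 1070.25
  smooth-stemmed: 1427 × 1/4 = 356.75
χ² = Σ (O − E)² / E
  hairy-stemmed: (1128 − 1070.25)² / 1070.25 = 3.1162
  smooth-stemmed: (299 − 356.75)² / 356.75 = 9.3485
χ² = 3.1162 + 9.3485 = 12.4647 ≈ 12.465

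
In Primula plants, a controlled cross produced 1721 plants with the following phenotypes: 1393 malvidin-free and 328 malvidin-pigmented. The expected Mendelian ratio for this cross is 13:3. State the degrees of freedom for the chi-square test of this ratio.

A goodness-of-fit test with 2 phenotype classes has df = 2 − 1 = 1.

1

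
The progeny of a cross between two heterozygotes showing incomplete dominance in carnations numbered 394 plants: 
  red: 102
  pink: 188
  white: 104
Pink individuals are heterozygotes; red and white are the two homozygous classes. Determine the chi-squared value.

With incomplete dominance, a heterozygote × heterozygote cross gives a 1:2:1 phenotypic ratio.
Expected counts for N = 394 under a 1:2:1 ratio (total parts = 4):
  red: 394 × 1/4 = 98.5
  pink: 394 × 2/4 = 197
  white: 394 × 1/4 = 98.5
χ² = Σ (O − E)² / E
  red: (102 − 98.5)² / 98.5 = 0.1244
  pink: (188 − 197)² / 197 = 0.4112
  white: (104 − 98.5)² / 98.5 = 0.3071
χ² = 0.1244 + 0.4112 + 0.3071 = 0.8427 ≈ 0.843

0.843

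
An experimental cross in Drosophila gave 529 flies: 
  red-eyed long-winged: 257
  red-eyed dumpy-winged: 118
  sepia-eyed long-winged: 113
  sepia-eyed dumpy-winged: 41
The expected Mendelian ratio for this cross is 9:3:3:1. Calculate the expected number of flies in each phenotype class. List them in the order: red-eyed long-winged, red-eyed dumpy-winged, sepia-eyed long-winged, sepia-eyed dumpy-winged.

297.5625, 99.1875, 99.1875, 33.0625

Expected counts for N = 529 under a 9:3:3:1 ratio (total parts = 16):
  red-eyed long-winged: 529 × 9/16 = 297.5625
  red-eyed dumpy-winged: 529 × 3/16 = 99.1875
  sepia-eyed long-winged: 529 × 3/16 = 99.1875
  sepia-eyed dumpy-winged: 529 × 1/16 = 33.0625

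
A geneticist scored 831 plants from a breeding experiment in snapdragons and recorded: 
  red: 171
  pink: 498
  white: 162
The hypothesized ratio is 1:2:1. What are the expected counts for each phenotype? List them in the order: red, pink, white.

Expected counts for N = 831 under a 1:2:1 ratio (total parts = 4):
  red: 831 × 1/4 = 207.75
  pink: 831 × 2/4 = 415.5
  white: 831 × 1/4 = 207.75

207.75, 415.5, 207.75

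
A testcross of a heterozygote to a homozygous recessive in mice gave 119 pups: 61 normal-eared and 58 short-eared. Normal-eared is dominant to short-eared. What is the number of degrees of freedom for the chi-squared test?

A testcross of a heterozygote (Aa × aa) gives a 1:1 phenotypic ratio.
A goodness-of-fit test with 2 phenotype classes has df = 2 − 1 = 1.

1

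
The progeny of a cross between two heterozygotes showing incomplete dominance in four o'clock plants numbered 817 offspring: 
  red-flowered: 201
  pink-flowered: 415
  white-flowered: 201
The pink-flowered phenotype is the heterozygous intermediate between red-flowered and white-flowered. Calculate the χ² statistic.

With incomplete dominance, a heterozygote × heterozygote cross gives a 1:2:1 phenotypic ratio.
Total ratio parts = 4. Expected numbers out of 817:
  red-flowered: 817 × 1/4 = 204.25
  pink-flowered: 817 × 2/4 = 408.5
  white-flowered: 817 × 1/4 = 204.25
χ² = Σ (O − E)² / E
  red-flowered: (201 − 204.25)² / 204.25 = 0.0517
  pink-flowered: (415 − 408.5)² / 408.5 = 0.1034
  white-flowered: (201 − 204.25)² / 204.25 = 0.0517
χ² = 0.0517 + 0.1034 + 0.0517 = 0.2068 ≈ 0.207

0.207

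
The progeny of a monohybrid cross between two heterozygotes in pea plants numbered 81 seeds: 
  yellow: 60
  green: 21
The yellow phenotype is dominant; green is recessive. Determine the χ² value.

0.037

For a monohybrid cross between heterozygotes with complete dominance, the expected phenotypic ratio is 3:1.
Expected counts for N = 81 under a 3:1 ratio (total parts = 4):
  yellow: 81 × 3/4 = 60.75
  green: 81 × 1/4 = 20.25
χ² = Σ (O − E)² / E
  yellow: (60 − 60.75)² / 60.75 = 0.0093
  green: (21 − 20.25)² / 20.25 = 0.0278
χ² = 0.0093 + 0.0278 = 0.0371 ≈ 0.037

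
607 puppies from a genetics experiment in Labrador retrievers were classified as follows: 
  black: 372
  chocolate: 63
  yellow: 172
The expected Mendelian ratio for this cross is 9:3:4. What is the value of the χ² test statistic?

28.124

The 9:3:4 ratio has 16 parts, so with N = 607 the expected counts are:
  black: 607 × 9/16 = 341.4375
  chocolate: 607 × 3/16 = 113.8125
  yellow: 607 × 4/16 = 151.75
χ² = Σ (O − E)² / E
  black: (372 − 341.4375)² / 341.4375 = 2.7357
  chocolate: (63 − 113.8125)² / 113.8125 = 22.6856
  yellow: (172 − 151.75)² / 151.75 = 2.7022
χ² = 2.7357 + 22.6856 + 2.7022 = 28.1235 ≈ 28.124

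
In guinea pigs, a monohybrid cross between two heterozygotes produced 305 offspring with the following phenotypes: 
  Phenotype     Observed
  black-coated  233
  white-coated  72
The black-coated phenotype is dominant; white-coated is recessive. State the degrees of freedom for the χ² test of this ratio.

1

For a monohybrid cross between heterozygotes with complete dominance, the expected phenotypic ratio is 3:1.
A goodness-of-fit test with 2 phenotype classes has df = 2 − 1 = 1.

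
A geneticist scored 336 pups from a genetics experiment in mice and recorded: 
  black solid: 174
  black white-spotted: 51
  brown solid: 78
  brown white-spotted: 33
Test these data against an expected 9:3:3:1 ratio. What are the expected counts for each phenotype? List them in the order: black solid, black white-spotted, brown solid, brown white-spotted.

Total ratio parts = 16. Expected numbers out of 336:
  black solid: 336 × 9/16 = 189
  black white-spotted: 336 × 3/16 = 63
  brown solid: 336 × 3/16 = 63
  brown white-spotted: 336 × 1/16 = 21

189, 63, 63, 21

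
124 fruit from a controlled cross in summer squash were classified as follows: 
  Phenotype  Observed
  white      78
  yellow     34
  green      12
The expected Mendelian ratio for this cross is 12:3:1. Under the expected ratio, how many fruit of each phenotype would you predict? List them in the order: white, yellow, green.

93, 23.25, 7.75

Total ratio parts = 16. Expected numbers out of 124:
  white: 124 × 12/16 = 93
  yellow: 124 × 3/16 = 23.25
  green: 124 × 1/16 = 7.75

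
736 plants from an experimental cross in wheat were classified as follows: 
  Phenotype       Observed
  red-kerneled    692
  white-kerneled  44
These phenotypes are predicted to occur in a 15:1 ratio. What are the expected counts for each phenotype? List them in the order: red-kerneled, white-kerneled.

Expected counts for N = 736 under a 15:1 ratio (total parts = 16):
  red-kerneled: 736 × 15/16 = 690
  white-kerneled: 736 × 1/16 = 46

690, 46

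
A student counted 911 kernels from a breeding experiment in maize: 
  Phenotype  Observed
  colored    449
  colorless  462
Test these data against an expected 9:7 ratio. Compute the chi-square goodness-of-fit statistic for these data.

Total ratio parts = 16. Expected numbers out of 911:
  colored: 911 × 9/16 = 512.4375
  colorless: 911 × 7/16 = 398.5625
χ² = Σ (O − E)² / E
  colored: (449 − 512.4375)² / 512.4375 = 7.8533
  colorless: (462 − 398.5625)² / 398.5625 = 10.0971
χ² = 7.8533 + 10.0971 = 17.9504 ≈ 17.950

17.950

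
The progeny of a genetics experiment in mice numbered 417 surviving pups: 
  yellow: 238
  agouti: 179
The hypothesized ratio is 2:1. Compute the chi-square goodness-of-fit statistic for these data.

The 2:1 ratio has 3 parts, so with N = 417 the expected counts are:
  yellow: 417 × 2/3 = 278
  agouti: 417 × 1/3 = 139
χ² = Σ (O − E)² / E
  yellow: (238 − 278)² / 278 = 5.7554
  agouti: (179 − 139)² / 139 = 11.5108
χ² = 5.7554 + 11.5108 = 17.2662 ≈ 17.266

17.266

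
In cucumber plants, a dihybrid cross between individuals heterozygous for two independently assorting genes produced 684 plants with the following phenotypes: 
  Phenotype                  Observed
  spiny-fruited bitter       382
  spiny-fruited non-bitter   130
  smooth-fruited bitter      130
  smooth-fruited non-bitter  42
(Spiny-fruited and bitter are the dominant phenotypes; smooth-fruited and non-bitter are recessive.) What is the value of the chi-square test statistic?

A dihybrid F₂ with independent assortment and complete dominance at both loci gives a 9:3:3:1 phenotypic ratio.
Under the 9:3:3:1 hypothesis (Σ ratio = 16, N = 684):
  spiny-fruited bitter: 684 × 9/16 = 384.75
  spiny-fruited non-bitter: 684 × 3/16 = 128.25
  smooth-fruited bitter: 684 × 3/16 = 128.25
  smooth-fruited non-bitter: 684 × 1/16 = 42.75
χ² = Σ (O − E)² / E
  spiny-fruited bitter: (382 − 384.75)² / 384.75 = 0.0197
  spiny-fruited non-bitter: (130 − 128.25)² / 128.25 = 0.0239
  smooth-fruited bitter: (130 − 128.25)² / 128.25 = 0.0239
  smooth-fruited non-bitter: (42 − 42.75)² / 42.75 = 0.0132
χ² = 0.0197 + 0.0239 + 0.0239 + 0.0132 = 0.0807 ≈ 0.081

0.081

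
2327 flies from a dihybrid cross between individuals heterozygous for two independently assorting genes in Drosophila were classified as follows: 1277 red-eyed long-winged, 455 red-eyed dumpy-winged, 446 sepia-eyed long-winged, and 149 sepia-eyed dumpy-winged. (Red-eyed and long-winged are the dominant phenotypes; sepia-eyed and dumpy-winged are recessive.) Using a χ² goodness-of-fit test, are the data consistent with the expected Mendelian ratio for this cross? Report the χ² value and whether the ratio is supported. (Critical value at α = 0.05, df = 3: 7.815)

1.882; consistent

A dihybrid F₂ with independent assortment and complete dominance at both loci gives a 9:3:3:1 phenotypic ratio.
The 9:3:3:1 ratio has 16 parts, so with N = 2327 the expected counts are:
  red-eyed long-winged: 2327 × 9/16 = 1308.9375
  red-eyed dumpy-winged: 2327 × 3/16 = 436.3125
  sepia-eyed long-winged: 2327 × 3/16 = 436.3125
  sepia-eyed dumpy-winged: 2327 × 1/16 = 145.4375
χ² = Σ (O − E)² / E
  red-eyed long-winged: (1277 − 1308.9375)² / 1308.9375 = 0.7793
  red-eyed dumpy-winged: (455 − 436.3125)² / 436.3125 = 0.8004
  sepia-eyed long-winged: (446 − 436.3125)² / 436.3125 = 0.2151
  sepia-eyed dumpy-winged: (149 − 145.4375)² / 145.4375 = 0.0873
χ² = 0.7793 + 0.8004 + 0.2151 + 0.0873 = 1.8821 ≈ 1.882
Degrees of freedom = 4 − 1 = 3; critical value at α = 0.05 is 7.815.
Since 1.882 < 7.815, we fail to reject the null hypothesis — the data are consistent with the 9:3:3:1 ratio.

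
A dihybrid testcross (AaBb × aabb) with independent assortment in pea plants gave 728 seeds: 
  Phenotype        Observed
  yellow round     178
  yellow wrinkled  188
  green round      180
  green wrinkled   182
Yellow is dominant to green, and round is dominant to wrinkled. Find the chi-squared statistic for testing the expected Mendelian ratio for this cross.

A dihybrid testcross with independent assortment gives a 1:1:1:1 ratio.
Under the 1:1:1:1 hypothesis (Σ ratio = 4, N = 728):
  yellow round: 728 × 1/4 = 182
  yellow wrinkled: 728 × 1/4 = 182
  green round: 728 × 1/4 = 182
  green wrinkled: 728 × 1/4 = 182
χ² = Σ (O − E)² / E
  yellow round: (178 − 182)² / 182 = 0.0879
  yellow wrinkled: (188 − 182)² / 182 = 0.1978
  green round: (180 − 182)² / 182 = 0.0220
  green wrinkled: (182 − 182)² / 182 = 0.0000
χ² = 0.0879 + 0.1978 + 0.0220 + 0.0000 = 0.3077 ≈ 0.308

0.308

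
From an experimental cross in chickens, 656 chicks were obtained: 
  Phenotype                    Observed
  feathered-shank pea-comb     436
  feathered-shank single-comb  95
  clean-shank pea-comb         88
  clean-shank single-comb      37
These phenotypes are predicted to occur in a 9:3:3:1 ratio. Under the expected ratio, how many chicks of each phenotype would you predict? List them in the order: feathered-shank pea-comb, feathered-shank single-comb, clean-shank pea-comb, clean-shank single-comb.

Total ratio parts = 16. Expected numbers out of 656:
  feathered-shank pea-comb: 656 × 9/16 = 369
  feathered-shank single-comb: 656 × 3/16 = 123
  clean-shank pea-comb: 656 × 3/16 = 123
  clean-shank single-comb: 656 × 1/16 = 41

369, 123, 123, 41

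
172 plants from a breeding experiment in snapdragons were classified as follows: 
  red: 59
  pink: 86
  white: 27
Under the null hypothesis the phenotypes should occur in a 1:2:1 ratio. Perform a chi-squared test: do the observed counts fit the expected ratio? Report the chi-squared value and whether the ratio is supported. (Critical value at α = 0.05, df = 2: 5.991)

Under the 1:2:1 hypothesis (Σ ratio = 4, N = 172):
  red: 172 × 1/4 = 43
  pink: 172 × 2/4 = 86
  white: 172 × 1/4 = 43
χ² = Σ (O − E)² / E
  red: (59 − 43)² / 43 = 5.9535
  pink: (86 − 86)² / 86 = 0.0000
  white: (27 − 43)² / 43 = 5.9535
χ² = 5.9535 + 0.0000 + 5.9535 = 11.907
Degrees of freedom = 3 − 1 = 2; critical value at α = 0.05 is 5.991.
Since 11.907 > 5.991, we reject the null hypothesis — the data do not fit the 1:2:1 ratio.

11.907; not consistent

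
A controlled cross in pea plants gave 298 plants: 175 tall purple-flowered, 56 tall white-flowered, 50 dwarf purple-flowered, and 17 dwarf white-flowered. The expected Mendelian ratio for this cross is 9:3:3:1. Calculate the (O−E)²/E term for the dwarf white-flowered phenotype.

0.142

Expected counts for N = 298 under a 9:3:3:1 ratio (total parts = 16):
  tall purple-flowered: 298 × 9/16 = 167.625
  tall white-flowered: 298 × 3/16 = 55.875
  dwarf purple-flowered: 298 × 3/16 = 55.875
  dwarf white-flowered: 298 × 1/16 = 18.625
Contribution of dwarf white-flowered: (17 − 18.625)² / 18.625 = 0.1418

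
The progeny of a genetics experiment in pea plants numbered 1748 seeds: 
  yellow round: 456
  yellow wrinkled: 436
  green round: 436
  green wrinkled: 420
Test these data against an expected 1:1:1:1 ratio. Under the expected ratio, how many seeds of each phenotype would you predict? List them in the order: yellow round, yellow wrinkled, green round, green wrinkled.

437, 437, 437, 437

Total ratio parts = 4. Expected numbers out of 1748:
  yellow round: 1748 × 1/4 = 437
  yellow wrinkled: 1748 × 1/4 = 437
  green round: 1748 × 1/4 = 437
  green wrinkled: 1748 × 1/4 = 437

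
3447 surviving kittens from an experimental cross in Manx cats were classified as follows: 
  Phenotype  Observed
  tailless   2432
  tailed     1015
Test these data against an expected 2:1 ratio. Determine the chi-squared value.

The 2:1 ratio has 3 parts, so with N = 3447 the expected counts are:
  tailless: 3447 × 2/3 = 2298
  tailed: 3447 × 1/3 = 1149
χ² = Σ (O − E)² / E
  tailless: (2432 − 2298)² / 2298 = 7.8138
  tailed: (1015 − 1149)² / 1149 = 15.6275
χ² = 7.8138 + 15.6275 = 23.4413 ≈ 23.441

23.441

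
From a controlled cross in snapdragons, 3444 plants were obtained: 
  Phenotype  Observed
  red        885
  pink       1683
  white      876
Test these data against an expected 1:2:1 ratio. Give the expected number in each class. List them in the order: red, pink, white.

Expected counts for N = 3444 under a 1:2:1 ratio (total parts = 4):
  red: 3444 × 1/4 = 861
  pink: 3444 × 2/4 = 1722
  white: 3444 × 1/4 = 861

861, 1722, 861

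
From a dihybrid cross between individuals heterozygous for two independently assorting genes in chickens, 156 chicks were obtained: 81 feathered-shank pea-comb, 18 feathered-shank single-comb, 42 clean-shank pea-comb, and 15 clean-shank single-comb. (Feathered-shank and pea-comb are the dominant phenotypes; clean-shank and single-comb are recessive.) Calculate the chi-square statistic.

13.231

A dihybrid F₂ with independent assortment and complete dominance at both loci gives a 9:3:3:1 phenotypic ratio.
Under the 9:3:3:1 hypothesis (Σ ratio = 16, N = 156):
  feathered-shank pea-comb: 156 × 9/16 = 87.75
  feathered-shank single-comb: 156 × 3/16 = 29.25
  clean-shank pea-comb: 156 × 3/16 = 29.25
  clean-shank single-comb: 156 × 1/16 = 9.75
χ² = Σ (O − E)² / E
  feathered-shank pea-comb: (81 − 87.75)² / 87.75 = 0.5192
  feathered-shank single-comb: (18 − 29.25)² / 29.25 = 4.3269
  clean-shank pea-comb: (42 − 29.25)² / 29.25 = 5.5577
  clean-shank single-comb: (15 − 9.75)² / 9.75 = 2.8269
χ² = 0.5192 + 4.3269 + 5.5577 + 2.8269 = 13.2307 ≈ 13.231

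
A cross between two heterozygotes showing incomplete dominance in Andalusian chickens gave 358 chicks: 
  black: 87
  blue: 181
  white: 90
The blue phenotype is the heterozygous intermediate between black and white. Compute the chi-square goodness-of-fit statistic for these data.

0.095

With incomplete dominance, a heterozygote × heterozygote cross gives a 1:2:1 phenotypic ratio.
Under the 1:2:1 hypothesis (Σ ratio = 4, N = 358):
  black: 358 × 1/4 = 89.5
  blue: 358 × 2/4 = 179
  white: 358 × 1/4 = 89.5
χ² = Σ (O − E)² / E
  black: (87 − 89.5)² / 89.5 = 0.0698
  blue: (181 − 179)² / 179 = 0.0223
  white: (90 − 89.5)² / 89.5 = 0.0028
χ² = 0.0698 + 0.0223 + 0.0028 = 0.0949 ≈ 0.095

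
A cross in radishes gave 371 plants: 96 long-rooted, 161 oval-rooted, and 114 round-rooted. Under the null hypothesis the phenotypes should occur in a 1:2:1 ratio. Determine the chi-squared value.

Expected counts for N = 371 under a 1:2:1 ratio (total parts = 4):
  long-rooted: 371 × 1/4 = 92.75
  oval-rooted: 371 × 2/4 = 185.5
  round-rooted: 371 × 1/4 = 92.75
χ² = Σ (O − E)² / E
  long-rooted: (96 − 92.75)² / 92.75 = 0.1139
  oval-rooted: (161 − 185.5)² / 185.5 = 3.2358
  round-rooted: (114 − 92.75)² / 92.75 = 4.8686
χ² = 0.1139 + 3.2358 + 4.8686 = 8.2183 ≈ 8.218

8.218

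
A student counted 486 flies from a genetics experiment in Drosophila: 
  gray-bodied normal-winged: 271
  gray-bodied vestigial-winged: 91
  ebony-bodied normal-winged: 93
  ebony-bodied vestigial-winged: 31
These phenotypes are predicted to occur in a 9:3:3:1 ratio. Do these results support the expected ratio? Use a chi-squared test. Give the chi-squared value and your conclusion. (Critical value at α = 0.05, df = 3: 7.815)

The 9:3:3:1 ratio has 16 parts, so with N = 486 the expected counts are:
  gray-bodied normal-winged: 486 × 9/16 = 273.375
  gray-bodied vestigial-winged: 486 × 3/16 = 91.125
  ebony-bodied normal-winged: 486 × 3/16 = 91.125
  ebony-bodied vestigial-winged: 486 × 1/16 = 30.375
χ² = Σ (O − E)² / E
  gray-bodied normal-winged: (271 − 273.375)² / 273.375 = 0.0206
  gray-bodied vestigial-winged: (91 − 91.125)² / 91.125 = 0.0002
  ebony-bodied normal-winged: (93 − 91.125)² / 91.125 = 0.0386
  ebony-bodied vestigial-winged: (31 − 30.375)² / 30.375 = 0.0129
χ² = 0.0206 + 0.0002 + 0.0386 + 0.0129 = 0.0723 ≈ 0.072
Degrees of freedom = 4 − 1 = 3; critical value at α = 0.05 is 7.815.
Since 0.072 < 7.815, we fail to reject the null hypothesis — the data are consistent with the 9:3:3:1 ratio.

0.072; consistent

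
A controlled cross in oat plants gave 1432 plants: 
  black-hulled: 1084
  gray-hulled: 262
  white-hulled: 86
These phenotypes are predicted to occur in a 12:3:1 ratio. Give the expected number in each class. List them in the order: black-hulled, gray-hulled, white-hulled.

1074, 268.5, 89.5

Total ratio parts = 16. Expected numbers out of 1432:
  black-hulled: 1432 × 12/16 = 1074
  gray-hulled: 1432 × 3/16 = 268.5
  white-hulled: 1432 × 1/16 = 89.5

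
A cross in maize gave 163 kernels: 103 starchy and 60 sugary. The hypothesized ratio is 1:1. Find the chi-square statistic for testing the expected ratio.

11.344

Expected counts for N = 163 under a 1:1 ratio (total parts = 2):
  starchy: 163 × 1/2 = 81.5
  sugary: 163 × 1/2 = 81.5
χ² = Σ (O − E)² / E
  starchy: (103 − 81.5)² / 81.5 = 5.6718
  sugary: (60 − 81.5)² / 81.5 = 5.6718
χ² = 5.6718 + 5.6718 = 11.3436 ≈ 11.344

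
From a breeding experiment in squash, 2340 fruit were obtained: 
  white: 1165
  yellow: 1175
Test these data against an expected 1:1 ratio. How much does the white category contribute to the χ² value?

0.021

The 1:1 ratio has 2 parts, so with N = 2340 the expected counts are:
  white: 2340 × 1/2 = 1170
  yellow: 2340 × 1/2 = 1170
Contribution of white: (1165 − 1170)² / 1170 = 0.0214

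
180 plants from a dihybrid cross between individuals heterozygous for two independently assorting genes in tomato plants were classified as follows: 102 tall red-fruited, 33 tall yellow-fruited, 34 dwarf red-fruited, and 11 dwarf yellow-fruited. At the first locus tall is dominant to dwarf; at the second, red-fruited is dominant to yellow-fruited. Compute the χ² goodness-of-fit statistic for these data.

A dihybrid F₂ with independent assortment and complete dominance at both loci gives a 9:3:3:1 phenotypic ratio.
Expected counts for N = 180 under a 9:3:3:1 ratio (total parts = 16):
  tall red-fruited: 180 × 9/16 = 101.25
  tall yellow-fruited: 180 × 3/16 = 33.75
  dwarf red-fruited: 180 × 3/16 = 33.75
  dwarf yellow-fruited: 180 × 1/16 = 11.25
χ² = Σ (O − E)² / E
  tall red-fruited: (102 − 101.25)² / 101.25 = 0.0056
  tall yellow-fruited: (33 − 33.75)² / 33.75 = 0.0167
  dwarf red-fruited: (34 − 33.75)² / 33.75 = 0.0019
  dwarf yellow-fruited: (11 − 11.25)² / 11.25 = 0.0056
χ² = 0.0056 + 0.0167 + 0.0019 + 0.0056 = 0.0298 ≈ 0.030

0.030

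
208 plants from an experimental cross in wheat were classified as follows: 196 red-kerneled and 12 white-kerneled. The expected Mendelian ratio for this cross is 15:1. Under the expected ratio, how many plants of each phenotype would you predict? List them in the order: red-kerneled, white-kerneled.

195, 13

Total ratio parts = 16. Expected numbers out of 208:
  red-kerneled: 208 × 15/16 = 195
  white-kerneled: 208 × 1/16 = 13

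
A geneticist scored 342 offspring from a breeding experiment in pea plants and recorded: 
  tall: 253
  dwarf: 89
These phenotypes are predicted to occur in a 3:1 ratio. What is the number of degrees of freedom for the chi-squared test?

A goodness-of-fit test with 2 phenotype classes has df = 2 − 1 = 1.

1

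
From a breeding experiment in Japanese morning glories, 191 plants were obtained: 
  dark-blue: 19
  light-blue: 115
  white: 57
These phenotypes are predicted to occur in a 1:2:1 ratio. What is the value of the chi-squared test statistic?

23.084

Total ratio parts = 4. Expected numbers out of 191:
  dark-blue: 191 × 1/4 = 47.75
  light-blue: 191 × 2/4 = 95.5
  white: 191 × 1/4 = 47.75
χ² = Σ (O − E)² / E
  dark-blue: (19 − 47.75)² / 47.75 = 17.3102
  light-blue: (115 − 95.5)² / 95.5 = 3.9817
  white: (57 − 47.75)² / 47.75 = 1.7919
χ² = 17.3102 + 3.9817 + 1.7919 = 23.0838 ≈ 23.084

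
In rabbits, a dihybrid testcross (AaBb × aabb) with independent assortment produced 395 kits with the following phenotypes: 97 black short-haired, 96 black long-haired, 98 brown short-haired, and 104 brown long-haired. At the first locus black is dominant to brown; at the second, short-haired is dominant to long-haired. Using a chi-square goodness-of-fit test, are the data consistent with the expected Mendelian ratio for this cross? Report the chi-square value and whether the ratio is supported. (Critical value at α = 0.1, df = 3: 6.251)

0.392; consistent

A dihybrid testcross with independent assortment gives a 1:1:1:1 ratio.
The 1:1:1:1 ratio has 4 parts, so with N = 395 the expected counts are:
  black short-haired: 395 × 1/4 = 98.75
  black long-haired: 395 × 1/4 = 98.75
  brown short-haired: 395 × 1/4 = 98.75
  brown long-haired: 395 × 1/4 = 98.75
χ² = Σ (O − E)² / E
  black short-haired: (97 − 98.75)² / 98.75 = 0.0310
  black long-haired: (96 − 98.75)² / 98.75 = 0.0766
  brown short-haired: (98 − 98.75)² / 98.75 = 0.0057
  brown long-haired: (104 − 98.75)² / 98.75 = 0.2791
χ² = 0.0310 + 0.0766 + 0.0057 + 0.2791 = 0.3924 ≈ 0.392
Degrees of freedom = 4 − 1 = 3; critical value at α = 0.1 is 6.251.
Since 0.392 < 6.251, we fail to reject the null hypothesis — the data are consistent with the 1:1:1:1 ratio.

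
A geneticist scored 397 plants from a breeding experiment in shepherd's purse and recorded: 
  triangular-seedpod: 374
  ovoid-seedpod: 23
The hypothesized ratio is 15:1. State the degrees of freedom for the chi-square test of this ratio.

A goodness-of-fit test with 2 phenotype classes has df = 2 − 1 = 1.

1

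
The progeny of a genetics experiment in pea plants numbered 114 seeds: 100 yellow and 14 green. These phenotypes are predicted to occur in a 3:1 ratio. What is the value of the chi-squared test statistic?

9.836

Expected counts for N = 114 under a 3:1 ratio (total parts = 4):
  yellow: 114 × 3/4 = 85.5
  green: 114 × 1/4 = 28.5
χ² = Σ (O − E)² / E
  yellow: (100 − 85.5)² / 85.5 = 2.4591
  green: (14 − 28.5)² / 28.5 = 7.3772
χ² = 2.4591 + 7.3772 = 9.8363 ≈ 9.836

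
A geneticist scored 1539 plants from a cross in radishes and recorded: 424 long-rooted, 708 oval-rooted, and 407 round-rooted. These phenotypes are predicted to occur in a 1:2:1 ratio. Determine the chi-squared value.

10.206

Expected counts for N = 1539 under a 1:2:1 ratio (total parts = 4):
  long-rooted: 1539 × 1/4 = 384.75
  oval-rooted: 1539 × 2/4 = 769.5
  round-rooted: 1539 × 1/4 = 384.75
χ² = Σ (O − E)² / E
  long-rooted: (424 − 384.75)² / 384.75 = 4.0041
  oval-rooted: (708 − 769.5)² / 769.5 = 4.9152
  round-rooted: (407 − 384.75)² / 384.75 = 1.2867
χ² = 4.0041 + 4.9152 + 1.2867 = 10.206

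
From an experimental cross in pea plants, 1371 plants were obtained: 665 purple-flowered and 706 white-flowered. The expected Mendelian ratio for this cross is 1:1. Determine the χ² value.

The 1:1 ratio has 2 parts, so with N = 1371 the expected counts are:
  purple-flowered: 1371 × 1/2 = 685.5
  white-flowered: 1371 × 1/2 = 685.5
χ² = Σ (O − E)² / E
  purple-flowered: (665 − 685.5)² / 685.5 = 0.6131
  white-flowered: (706 − 685.5)² / 685.5 = 0.6131
χ² = 0.6131 + 0.6131 = 1.2262 ≈ 1.226

1.226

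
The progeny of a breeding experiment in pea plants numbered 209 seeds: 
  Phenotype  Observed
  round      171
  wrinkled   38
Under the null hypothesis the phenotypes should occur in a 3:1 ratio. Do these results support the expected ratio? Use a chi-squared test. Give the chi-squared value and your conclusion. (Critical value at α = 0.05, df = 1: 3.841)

5.182; not consistent

Under the 3:1 hypothesis (Σ ratio = 4, N = 209):
  round: 209 × 3/4 = 156.75
  wrinkled: 209 × 1/4 = 52.25
χ² = Σ (O − E)² / E
  round: (171 − 156.75)² / 156.75 = 1.2955
  wrinkled: (38 − 52.25)² / 52.25 = 3.8864
χ² = 1.2955 + 3.8864 = 5.1819 ≈ 5.182
Degrees of freedom = 2 − 1 = 1; critical value at α = 0.05 is 3.841.
Since 5.182 > 3.841, we reject the null hypothesis — the data do not fit the 3:1 ratio.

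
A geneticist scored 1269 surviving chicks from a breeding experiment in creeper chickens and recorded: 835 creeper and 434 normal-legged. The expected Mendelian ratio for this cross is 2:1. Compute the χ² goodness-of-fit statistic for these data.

The 2:1 ratio has 3 parts, so with N = 1269 the expected counts are:
  creeper: 1269 × 2/3 = 846
  normal-legged: 1269 × 1/3 = 423
χ² = Σ (O − E)² / E
  creeper: (835 − 846)² / 846 = 0.1430
  normal-legged: (434 − 423)² / 423 = 0.2861
χ² = 0.1430 + 0.2861 = 0.4291 ≈ 0.429

0.429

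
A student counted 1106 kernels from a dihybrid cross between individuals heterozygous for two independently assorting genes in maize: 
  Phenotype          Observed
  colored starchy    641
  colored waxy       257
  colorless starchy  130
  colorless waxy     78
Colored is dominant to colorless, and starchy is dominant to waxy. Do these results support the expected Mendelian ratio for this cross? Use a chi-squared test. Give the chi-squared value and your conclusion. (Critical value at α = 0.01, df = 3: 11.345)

42.457; not consistent

A dihybrid F₂ with independent assortment and complete dominance at both loci gives a 9:3:3:1 phenotypic ratio.
Total ratio parts = 16. Expected numbers out of 1106:
  colored starchy: 1106 × 9/16 = 622.125
  colored waxy: 1106 × 3/16 = 207.375
  colorless starchy: 1106 × 3/16 = 207.375
  colorless waxy: 1106 × 1/16 = 69.125
χ² = Σ (O − E)² / E
  colored starchy: (641 − 622.125)² / 622.125 = 0.5727
  colored waxy: (257 − 207.375)² / 207.375 = 11.8753
  colorless starchy: (130 − 207.375)² / 207.375 = 28.8699
  colorless waxy: (78 − 69.125)² / 69.125 = 1.1395
χ² = 0.5727 + 11.8753 + 28.8699 + 1.1395 = 42.4574 ≈ 42.457
Degrees of freedom = 4 − 1 = 3; critical value at α = 0.01 is 11.345.
Since 42.457 > 11.345, we reject the null hypothesis — the data do not fit the 9:3:3:1 ratio.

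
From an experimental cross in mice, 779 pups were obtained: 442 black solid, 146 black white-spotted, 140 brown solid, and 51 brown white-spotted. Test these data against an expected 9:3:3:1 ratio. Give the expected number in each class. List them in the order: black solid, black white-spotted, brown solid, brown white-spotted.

The 9:3:3:1 ratio has 16 parts, so with N = 779 the expected counts are:
  black solid: 779 × 9/16 = 438.1875
  black white-spotted: 779 × 3/16 = 146.0625
  brown solid: 779 × 3/16 = 146.0625
  brown white-spotted: 779 × 1/16 = 48.6875

438.1875, 146.0625, 146.0625, 48.6875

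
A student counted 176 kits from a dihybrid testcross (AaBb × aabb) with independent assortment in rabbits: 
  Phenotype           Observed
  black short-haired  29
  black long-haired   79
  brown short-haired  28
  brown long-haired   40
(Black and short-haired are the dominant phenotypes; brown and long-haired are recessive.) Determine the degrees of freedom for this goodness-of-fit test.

A dihybrid testcross with independent assortment gives a 1:1:1:1 ratio.
A goodness-of-fit test with 4 phenotype classes has df = 4 − 1 = 3.

3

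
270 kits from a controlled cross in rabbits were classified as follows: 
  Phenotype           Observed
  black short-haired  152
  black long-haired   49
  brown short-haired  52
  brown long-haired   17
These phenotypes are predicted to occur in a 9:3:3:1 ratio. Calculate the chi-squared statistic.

0.091

Under the 9:3:3:1 hypothesis (Σ ratio = 16, N = 270):
  black short-haired: 270 × 9/16 = 151.875
  black long-haired: 270 × 3/16 = 50.625
  brown short-haired: 270 × 3/16 = 50.625
  brown long-haired: 270 × 1/16 = 16.875
χ² = Σ (O − E)² / E
  black short-haired: (152 − 151.875)² / 151.875 = 0.0001
  black long-haired: (49 − 50.625)² / 50.625 = 0.0522
  brown short-haired: (52 − 50.625)² / 50.625 = 0.0373
  brown long-haired: (17 − 16.875)² / 16.875 = 0.0009
χ² = 0.0001 + 0.0522 + 0.0373 + 0.0009 = 0.0905 ≈ 0.091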